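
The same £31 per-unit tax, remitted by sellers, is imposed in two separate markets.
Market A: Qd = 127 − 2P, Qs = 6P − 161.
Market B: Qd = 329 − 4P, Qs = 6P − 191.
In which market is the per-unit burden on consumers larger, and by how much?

Market A: pre-tax P* = £36, Q* = 55; post-tax Q = 8.5; per-unit burden on consumers = £23.25.
Market B: pre-tax P* = £52, Q* = 121; post-tax Q = 46.6; per-unit burden on consumers = £18.6.
Difference: £23.25 vs £18.6 → market A is larger by £4.65.

Market A, by £4.65.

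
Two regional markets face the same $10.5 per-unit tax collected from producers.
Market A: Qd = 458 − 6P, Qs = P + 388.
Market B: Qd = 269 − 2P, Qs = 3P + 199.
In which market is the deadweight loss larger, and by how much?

Market B, by $18.9.

Market A: pre-tax P* = $10, Q* = 398; post-tax Q = 389; deadweight loss = $47.25.
Market B: pre-tax P* = $14, Q* = 241; post-tax Q = 228.4; deadweight loss = $66.15.
Difference: $47.25 vs $66.15 → market B is larger by $18.9.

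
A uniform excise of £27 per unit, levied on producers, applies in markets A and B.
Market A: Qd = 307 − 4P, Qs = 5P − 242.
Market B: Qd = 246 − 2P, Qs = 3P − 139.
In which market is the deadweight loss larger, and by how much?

Market A, by £372.6.

Market A: pre-tax P* = £61, Q* = 63; post-tax Q = 3; deadweight loss = £810.
Market B: pre-tax P* = £77, Q* = 92; post-tax Q = 59.6; deadweight loss = £437.4.
Difference: £810 vs £437.4 → market A is larger by £372.6.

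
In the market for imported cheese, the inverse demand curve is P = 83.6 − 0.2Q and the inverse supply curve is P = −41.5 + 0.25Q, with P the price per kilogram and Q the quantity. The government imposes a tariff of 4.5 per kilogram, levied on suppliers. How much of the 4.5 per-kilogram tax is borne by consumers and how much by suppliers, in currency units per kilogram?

Consumers bear 2 per kilogram; suppliers bear 2.5 per kilogram.

Inverting to Q(P) form: Qd = 418 − 5P; Qs = 4P + 166.
Without the tax, 418 − 5P = 4P + 166 gives 9P = 252, so P* = 28 and Q* = 278.
With the tax collected from suppliers, supply shifts: Qs = 4(P − 4.5) + 166.
Solving gives Q = 268 with consumers paying 30 and suppliers receiving 25.5 (the 4.5 wedge).
Burden on consumers: 2; on suppliers: 2.5. (They sum to 4.5.)
The less price-elastic side of the market bears the larger share of a per-unit tax.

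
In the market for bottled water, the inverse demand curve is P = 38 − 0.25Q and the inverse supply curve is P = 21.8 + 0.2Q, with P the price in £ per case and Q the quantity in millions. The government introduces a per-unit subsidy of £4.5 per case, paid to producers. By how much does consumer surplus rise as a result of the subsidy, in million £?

Consumer surplus rises by £102.5 million.

Rewrite in direct form: Qd = 152 − 4P and Qs = 5P − 109.
Before the subsidy: set 152 − 4P = 5P − 109 → P* = £29, Q* = 36.
With a per-unit subsidy paid to producers, each receives P + 4.5 per unit sold, so supply becomes Qs = 5(P + 4.5) − 109.
Solving gives Q = 46 with buyers paying £26.5 and producers receiving £31 (the £4.5 wedge).
ΔCS is the trapezoid between Q = 46 and Q = 36 of height £2.5: ½ · (36 + 46) · 2.5 = £102.5.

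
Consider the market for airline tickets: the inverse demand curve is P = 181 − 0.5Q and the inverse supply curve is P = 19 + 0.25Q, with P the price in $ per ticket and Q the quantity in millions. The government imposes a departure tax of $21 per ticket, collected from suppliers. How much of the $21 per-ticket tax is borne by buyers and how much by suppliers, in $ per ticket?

Inverting to Q(P) form: Qd = 362 − 2P; Qs = 4P − 76.
Before the tax: set 362 − 2P = 4P − 76 → P* = $73, Q* = 216.
With the tax collected from suppliers, supply shifts: Qs = 4(P − 21) − 76.
New equilibrium: buyers pay $87, suppliers receive $66, Q = 188. (Wedge: Pb − Ps = 21.)
Burden on buyers: $14; on suppliers: $7. (They sum to $21.)
The less price-elastic side of the market bears the larger share of a per-unit tax.

Buyers bear $14 per ticket; suppliers bear $7 per ticket.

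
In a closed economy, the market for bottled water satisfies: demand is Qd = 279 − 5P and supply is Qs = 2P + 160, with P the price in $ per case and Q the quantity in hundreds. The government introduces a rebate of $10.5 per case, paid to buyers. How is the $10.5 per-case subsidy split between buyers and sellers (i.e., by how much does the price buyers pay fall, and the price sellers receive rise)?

Before the subsidy: set 279 − 5P = 2P + 160 → P* = $17, Q* = 194.
With a per-unit subsidy paid to buyers, each effectively pays P − 10.5, so demand becomes Qd = 279 − 5(P − 10.5).
Solving gives Q = 209 with buyers paying $14 and sellers receiving $24.5 (the $10.5 wedge).
Gain to buyers: $3; to sellers: $7.5. (They sum to $10.5.)

Buyers gain $3 per case; sellers gain $7.5 per case.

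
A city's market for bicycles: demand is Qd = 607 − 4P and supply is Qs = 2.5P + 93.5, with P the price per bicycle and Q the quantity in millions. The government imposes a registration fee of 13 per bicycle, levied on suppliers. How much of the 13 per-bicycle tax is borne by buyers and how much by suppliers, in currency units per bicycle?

Before the tax: set 607 − 4P = 2.5P + 93.5 → P* = 79, Q* = 291.
With the tax collected from suppliers, supply shifts: Qs = 2.5(P − 13) + 93.5.
Solving gives Q = 271 with buyers paying 84 and suppliers receiving 71 (the 13 wedge).
Burden on buyers: 5; on suppliers: 8. (They sum to 13.)

Buyers bear 5 per bicycle; suppliers bear 8 per bicycle.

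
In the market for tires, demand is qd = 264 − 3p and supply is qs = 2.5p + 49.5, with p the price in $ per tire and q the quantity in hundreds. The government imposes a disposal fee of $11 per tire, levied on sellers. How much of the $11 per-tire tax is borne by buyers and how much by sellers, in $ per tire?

Buyers bear $5 per tire; sellers bear $6 per tire.

Without the tax, 264 − 3p = 2.5p + 49.5 gives 5.5p = 214.5, so p* = $39 and q* = 147.
With the tax collected from sellers, supply shifts: qs = 2.5(p − 11) + 49.5.
New equilibrium: buyers pay $44, sellers receive $33, q = 132. (Wedge: pb − ps = 11.)
Burden on buyers: $5; on sellers: $6. (They sum to $11.)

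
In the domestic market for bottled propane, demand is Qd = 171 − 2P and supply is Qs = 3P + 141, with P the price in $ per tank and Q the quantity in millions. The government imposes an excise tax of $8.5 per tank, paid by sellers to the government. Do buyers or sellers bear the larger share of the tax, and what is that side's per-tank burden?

Without the tax, 171 − 2P = 3P + 141 gives 5P = 30, so P* = $6 and Q* = 159.
With the tax collected from sellers, supply shifts: Qs = 3(P − 8.5) + 141.
Solving gives Q = 148.8 with buyers paying $11.1 and sellers receiving $2.6 (the $8.5 wedge).
Per-tank burden: buyers $5.1, sellers $3.4.
Buyers take the larger share because demand is less price-elastic here (demand slope 2 vs supply slope 3).

Buyers bear the larger share: $5.1 per tank.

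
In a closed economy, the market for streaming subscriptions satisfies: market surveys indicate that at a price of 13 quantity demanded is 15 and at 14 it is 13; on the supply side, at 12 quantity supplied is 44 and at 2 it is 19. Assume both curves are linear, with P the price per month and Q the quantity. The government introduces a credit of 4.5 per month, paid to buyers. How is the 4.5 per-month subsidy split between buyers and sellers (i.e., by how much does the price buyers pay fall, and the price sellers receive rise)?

Demand slope: (13 − 15)/(14 − 13) = -2, so Qd = 41 − 2P.
Supply slope: (19 − 44)/(2 − 12) = 2.5, so Qs = 2.5P + 14.
Before the subsidy: set 41 − 2P = 2.5P + 14 → P* = 6, Q* = 29.
With a per-unit subsidy paid to buyers, each effectively pays P − 4.5, so demand becomes Qd = 41 − 2(P − 4.5).
New equilibrium: buyers pay 3.5, sellers receive 8, Q = 34. (Wedge: Pb − Ps = −4.5.)
Gain to buyers: 2.5; to sellers: 2. (They sum to 4.5.)

Buyers gain 2.5 per month; sellers gain 2 per month.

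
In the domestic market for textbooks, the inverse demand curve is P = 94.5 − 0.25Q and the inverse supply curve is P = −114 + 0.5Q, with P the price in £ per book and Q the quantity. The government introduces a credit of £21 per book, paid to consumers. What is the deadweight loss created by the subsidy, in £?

Rewrite in direct form: Qd = 378 − 4P and Qs = 2P + 228.
Before the subsidy: set 378 − 4P = 2P + 228 → P* = £25, Q* = 278.
With a per-unit subsidy paid to consumers, each effectively pays P − 21, so demand becomes Qd = 378 − 4(P − 21).
New equilibrium: consumers pay £18, suppliers receive £39, Q = 306. (Wedge: Pb − Ps = −21.)
Quantity rises by |ΔQ| = |278 − 306| = 28.
DWL = ½ · t · |ΔQ| = ½ · 21 · 28 = £294.

Deadweight loss = £294.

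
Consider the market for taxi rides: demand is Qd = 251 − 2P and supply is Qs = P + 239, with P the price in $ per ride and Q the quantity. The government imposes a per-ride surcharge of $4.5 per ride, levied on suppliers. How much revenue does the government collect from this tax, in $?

Without the tax, 251 − 2P = P + 239 gives 3P = 12, so P* = $4 and Q* = 243.
With the tax collected from suppliers, supply shifts: Qs = (P − 4.5) + 239.
New equilibrium: consumers pay $5.5, suppliers receive $1, Q = 240. (Wedge: Pb − Ps = 4.5.)
Revenue = t · Q = 4.5 · 240 = $1080.

Tax revenue = $1080.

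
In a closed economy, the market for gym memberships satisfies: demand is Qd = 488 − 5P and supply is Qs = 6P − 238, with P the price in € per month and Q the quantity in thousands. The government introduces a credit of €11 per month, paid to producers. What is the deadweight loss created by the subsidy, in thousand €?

Deadweight loss = €165 thousand.

Without the subsidy, 488 − 5P = 6P − 238 gives 11P = 726, so P* = €66 and Q* = 158.
With a per-unit subsidy paid to producers, each receives P + 11 per unit sold, so supply becomes Qs = 6(P + 11) − 238.
Solving gives Q = 188 with buyers paying €60 and producers receiving €71 (the €11 wedge).
Quantity rises by |ΔQ| = |158 − 188| = 30.
DWL = ½ · t · |ΔQ| = ½ · 11 · 30 = €165.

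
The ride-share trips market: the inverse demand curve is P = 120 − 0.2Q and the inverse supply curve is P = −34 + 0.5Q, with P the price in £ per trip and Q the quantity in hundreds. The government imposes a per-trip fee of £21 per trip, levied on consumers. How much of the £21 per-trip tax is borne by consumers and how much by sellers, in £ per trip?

Consumers bear £6 per trip; sellers bear £15 per trip.

Inverting to Q(P) form: Qd = 600 − 5P; Qs = 2P + 68.
Before the tax: set 600 − 5P = 2P + 68 → P* = £76, Q* = 220.
With the tax collected from consumers, demand (in seller-price terms) shifts: Qd = 600 − 5(P + 21).
New equilibrium: consumers pay £82, sellers receive £61, Q = 190. (Wedge: Pb − Ps = 21.)
Burden on consumers: £6; on sellers: £15. (They sum to £21.)
The less price-elastic side of the market bears the larger share of a per-unit tax.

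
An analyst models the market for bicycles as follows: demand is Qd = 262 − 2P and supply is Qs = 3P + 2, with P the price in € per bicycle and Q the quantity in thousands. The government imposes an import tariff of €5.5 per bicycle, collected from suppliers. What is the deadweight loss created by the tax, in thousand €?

Deadweight loss = €18.15 thousand.

Before the tax: set 262 − 2P = 3P + 2 → P* = €52, Q* = 158.
With the tax collected from suppliers, supply shifts: Qs = 3(P − 5.5) + 2.
New equilibrium: consumers pay €55.3, suppliers receive €49.8, Q = 151.4. (Wedge: Pb − Ps = 5.5.)
Quantity falls by |ΔQ| = |158 − 151.4| = 6.6.
DWL = ½ · t · |ΔQ| = ½ · 5.5 · 6.6 = €18.15.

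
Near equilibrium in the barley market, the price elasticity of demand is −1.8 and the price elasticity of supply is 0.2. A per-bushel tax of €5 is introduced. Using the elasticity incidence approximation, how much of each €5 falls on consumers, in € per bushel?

Consumers bear ≈ €0.5 per bushel.

Incidence ratio: consumers' share ≈ εs / (εs + |εd|) = 0.2 / (0.2 + 1.8) = 0.1.
So consumers bear ≈ 0.1 × €5 = €0.5; sellers bear €4.5.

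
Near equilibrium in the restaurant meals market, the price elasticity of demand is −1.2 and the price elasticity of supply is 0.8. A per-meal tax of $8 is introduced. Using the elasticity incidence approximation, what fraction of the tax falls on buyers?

Buyers' share ≈ 0.4.

Incidence ratio: buyers' share ≈ εs / (εs + |εd|) = 0.8 / (0.8 + 1.2) = 0.4.
Supply is the less elastic side, so buyers bear the smaller share.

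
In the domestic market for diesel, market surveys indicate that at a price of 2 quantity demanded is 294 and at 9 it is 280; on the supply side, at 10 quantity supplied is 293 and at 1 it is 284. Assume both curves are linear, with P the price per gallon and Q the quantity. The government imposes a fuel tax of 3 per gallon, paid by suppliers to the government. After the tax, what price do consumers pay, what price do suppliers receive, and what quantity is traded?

Consumers pay 6; suppliers receive 3; quantity = 286.

Demand slope: (280 − 294)/(9 − 2) = -2, so Qd = 298 − 2P.
Supply slope: (284 − 293)/(1 − 10) = 1, so Qs = P + 283.
Without the tax, 298 − 2P = P + 283 gives 3P = 15, so P* = 5 and Q* = 288.
With the tax collected from suppliers, supply shifts: Qs = (P − 3) + 283.
Solving gives Q = 286 with consumers paying 6 and suppliers receiving 3 (the 3 wedge).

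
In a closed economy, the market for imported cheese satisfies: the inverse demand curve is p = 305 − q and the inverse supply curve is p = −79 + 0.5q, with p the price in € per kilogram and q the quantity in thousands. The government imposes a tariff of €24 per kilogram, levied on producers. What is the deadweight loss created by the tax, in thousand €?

Deadweight loss = €192 thousand.

Inverting to q(p) form: qd = 305 − p; qs = 2p + 158.
Without the tax, 305 − p = 2p + 158 gives 3p = 147, so p* = €49 and q* = 256.
With the tax collected from producers, supply shifts: qs = 2(p − 24) + 158.
New equilibrium: buyers pay €65, producers receive €41, q = 240. (Wedge: pb − ps = 24.)
Quantity falls by |ΔQ| = |256 − 240| = 16.
DWL = ½ · t · |ΔQ| = ½ · 24 · 16 = €192.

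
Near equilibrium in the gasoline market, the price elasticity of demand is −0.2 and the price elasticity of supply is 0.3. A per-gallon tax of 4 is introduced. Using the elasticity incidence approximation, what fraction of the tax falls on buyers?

Incidence ratio: buyers' share ≈ εs / (εs + |εd|) = 0.3 / (0.3 + 0.2) = 0.6.
Supply is the more elastic side, so buyers bear the larger share.

Buyers' share ≈ 0.6.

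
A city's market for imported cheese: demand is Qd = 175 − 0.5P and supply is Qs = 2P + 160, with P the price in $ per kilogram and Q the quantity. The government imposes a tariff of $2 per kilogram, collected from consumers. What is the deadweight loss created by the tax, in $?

Deadweight loss = $0.8.

Without the tax, 175 − 0.5P = 2P + 160 gives 2.5P = 15, so P* = $6 and Q* = 172.
With the tax collected from consumers, demand (in seller-price terms) shifts: Qd = 175 − 0.5(P + 2).
Solving gives Q = 171.2 with consumers paying $7.6 and sellers receiving $5.6 (the $2 wedge).
Quantity falls by |ΔQ| = |172 − 171.2| = 0.8.
DWL = ½ · t · |ΔQ| = ½ · 2 · 0.8 = $0.8.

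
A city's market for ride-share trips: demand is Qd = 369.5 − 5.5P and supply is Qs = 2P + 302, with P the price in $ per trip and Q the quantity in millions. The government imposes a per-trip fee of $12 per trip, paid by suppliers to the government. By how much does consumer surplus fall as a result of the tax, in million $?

Before the tax: set 369.5 − 5.5P = 2P + 302 → P* = $9, Q* = 320.
With the tax collected from suppliers, supply shifts: Qs = 2(P − 12) + 302.
New equilibrium: consumers pay $12.2, suppliers receive $0.2, Q = 302.4. (Wedge: Pb − Ps = 12.)
ΔCS is the trapezoid between Q = 302.4 and Q = 320 of height $3.2: ½ · (320 + 302.4) · 3.2 = $995.84.

Consumer surplus falls by $995.84 million.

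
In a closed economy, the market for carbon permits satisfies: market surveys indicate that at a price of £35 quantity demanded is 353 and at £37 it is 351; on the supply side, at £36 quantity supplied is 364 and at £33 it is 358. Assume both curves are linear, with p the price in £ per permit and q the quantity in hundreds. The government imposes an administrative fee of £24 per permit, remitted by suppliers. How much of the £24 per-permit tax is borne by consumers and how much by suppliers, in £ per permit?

Demand slope: (351 − 353)/(37 − 35) = -1, so qd = 388 − p.
Supply slope: (358 − 364)/(33 − 36) = 2, so qs = 2p + 292.
Before the tax: set 388 − p = 2p + 292 → p* = £32, q* = 356.
With the tax collected from suppliers, supply shifts: qs = 2(p − 24) + 292.
Solving gives q = 340 with consumers paying £48 and suppliers receiving £24 (the £24 wedge).
Burden on consumers: £16; on suppliers: £8. (They sum to £24.)

Consumers bear £16 per permit; suppliers bear £8 per permit.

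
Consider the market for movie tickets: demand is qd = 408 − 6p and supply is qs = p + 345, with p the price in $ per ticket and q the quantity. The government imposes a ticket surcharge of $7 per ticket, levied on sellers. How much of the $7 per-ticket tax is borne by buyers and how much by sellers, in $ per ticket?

Before the tax: set 408 − 6p = p + 345 → p* = $9, q* = 354.
With the tax collected from sellers, supply shifts: qs = (p − 7) + 345.
New equilibrium: buyers pay $10, sellers receive $3, q = 348. (Wedge: pb − ps = 7.)
Burden on buyers: $1; on sellers: $6. (They sum to $7.)
The less price-elastic side of the market bears the larger share of a per-unit tax.

Buyers bear $1 per ticket; sellers bear $6 per ticket.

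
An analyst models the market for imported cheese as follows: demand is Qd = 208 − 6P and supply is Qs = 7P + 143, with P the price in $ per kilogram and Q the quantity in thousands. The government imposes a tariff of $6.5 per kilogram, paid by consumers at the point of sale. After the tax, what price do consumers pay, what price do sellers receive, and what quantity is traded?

Without the tax, 208 − 6P = 7P + 143 gives 13P = 65, so P* = $5 and Q* = 178.
With the tax collected from consumers, demand (in seller-price terms) shifts: Qd = 208 − 6(P + 6.5).
Solving gives Q = 157 with consumers paying $8.5 and sellers receiving $2 (the $6.5 wedge).
The less price-elastic side of the market bears the larger share of a per-unit tax.

Consumers pay $8.5; sellers receive $2; quantity = 157.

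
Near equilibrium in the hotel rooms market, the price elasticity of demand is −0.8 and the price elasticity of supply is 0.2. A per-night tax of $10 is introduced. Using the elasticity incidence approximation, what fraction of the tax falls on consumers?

Incidence ratio: consumers' share ≈ εs / (εs + |εd|) = 0.2 / (0.2 + 0.8) = 0.2.
Supply is the less elastic side, so consumers bear the smaller share.

Consumers' share ≈ 0.2.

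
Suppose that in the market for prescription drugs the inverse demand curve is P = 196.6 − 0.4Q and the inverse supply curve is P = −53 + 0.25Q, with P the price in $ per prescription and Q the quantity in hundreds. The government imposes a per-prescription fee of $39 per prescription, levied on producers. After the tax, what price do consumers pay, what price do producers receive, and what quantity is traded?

Consumers pay $67; producers receive $28; quantity = 324.

Inverting to Q(P) form: Qd = 491.5 − 2.5P; Qs = 4P + 212.
Before the tax: set 491.5 − 2.5P = 4P + 212 → P* = $43, Q* = 384.
With the tax collected from producers, supply shifts: Qs = 4(P − 39) + 212.
New equilibrium: consumers pay $67, producers receive $28, Q = 324. (Wedge: Pb − Ps = 39.)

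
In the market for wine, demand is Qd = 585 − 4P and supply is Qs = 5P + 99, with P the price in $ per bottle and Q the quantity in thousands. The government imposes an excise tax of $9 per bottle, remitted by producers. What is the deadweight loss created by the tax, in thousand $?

Without the tax, 585 − 4P = 5P + 99 gives 9P = 486, so P* = $54 and Q* = 369.
With the tax collected from producers, supply shifts: Qs = 5(P − 9) + 99.
New equilibrium: buyers pay $59, producers receive $50, Q = 349. (Wedge: Pb − Ps = 9.)
Quantity falls by |ΔQ| = |369 − 349| = 20.
DWL = ½ · t · |ΔQ| = ½ · 9 · 20 = $90.

Deadweight loss = $90 thousand.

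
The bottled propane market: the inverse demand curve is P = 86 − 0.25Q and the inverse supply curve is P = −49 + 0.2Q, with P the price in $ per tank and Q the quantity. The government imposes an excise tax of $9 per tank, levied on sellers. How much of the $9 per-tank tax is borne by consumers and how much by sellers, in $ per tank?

Consumers bear $5 per tank; sellers bear $4 per tank.

Inverting to Q(P) form: Qd = 344 − 4P; Qs = 5P + 245.
Before the tax: set 344 − 4P = 5P + 245 → P* = $11, Q* = 300.
With the tax collected from sellers, supply shifts: Qs = 5(P − 9) + 245.
New equilibrium: consumers pay $16, sellers receive $7, Q = 280. (Wedge: Pb − Ps = 9.)
Burden on consumers: $5; on sellers: $4. (They sum to $9.)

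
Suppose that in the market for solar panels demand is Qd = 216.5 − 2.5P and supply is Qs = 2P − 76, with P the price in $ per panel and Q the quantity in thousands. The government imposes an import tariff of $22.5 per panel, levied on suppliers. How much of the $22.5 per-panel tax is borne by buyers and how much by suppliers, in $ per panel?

Buyers bear $10 per panel; suppliers bear $12.5 per panel.

Without the tax, 216.5 − 2.5P = 2P − 76 gives 4.5P = 292.5, so P* = $65 and Q* = 54.
With the tax collected from suppliers, supply shifts: Qs = 2(P − 22.5) − 76.
Solving gives Q = 29 with buyers paying $75 and suppliers receiving $52.5 (the $22.5 wedge).
Burden on buyers: $10; on suppliers: $12.5. (They sum to $22.5.)
The less price-elastic side of the market bears the larger share of a per-unit tax.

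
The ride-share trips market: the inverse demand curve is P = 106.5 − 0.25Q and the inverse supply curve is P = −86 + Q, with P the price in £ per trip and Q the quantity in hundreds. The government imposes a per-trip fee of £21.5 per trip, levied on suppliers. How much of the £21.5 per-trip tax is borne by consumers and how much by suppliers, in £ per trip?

Rewrite in direct form: Qd = 426 − 4P and Qs = P + 86.
Before the tax: set 426 − 4P = P + 86 → P* = £68, Q* = 154.
With the tax collected from suppliers, supply shifts: Qs = (P − 21.5) + 86.
New equilibrium: consumers pay £72.3, suppliers receive £50.8, Q = 136.8. (Wedge: Pb − Ps = 21.5.)
Burden on consumers: £4.3; on suppliers: £17.2. (They sum to £21.5.)
The less price-elastic side of the market bears the larger share of a per-unit tax.

Consumers bear £4.3 per trip; suppliers bear £17.2 per trip.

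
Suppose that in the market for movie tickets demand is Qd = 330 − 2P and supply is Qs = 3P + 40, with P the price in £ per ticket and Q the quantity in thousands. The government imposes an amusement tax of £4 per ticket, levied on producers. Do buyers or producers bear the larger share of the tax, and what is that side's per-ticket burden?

Buyers bear the larger share: £2.4 per ticket.

Without the tax, 330 − 2P = 3P + 40 gives 5P = 290, so P* = £58 and Q* = 214.
With the tax collected from producers, supply shifts: Qs = 3(P − 4) + 40.
Solving gives Q = 209.2 with buyers paying £60.4 and producers receiving £56.4 (the £4 wedge).
Per-ticket burden: buyers £2.4, producers £1.6.
Buyers take the larger share because demand is less price-elastic here (demand slope 2 vs supply slope 3).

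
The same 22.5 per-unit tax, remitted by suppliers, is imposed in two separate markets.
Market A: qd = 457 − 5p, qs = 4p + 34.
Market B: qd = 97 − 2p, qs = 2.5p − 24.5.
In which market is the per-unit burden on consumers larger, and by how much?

Market A: pre-tax p* = 47, q* = 222; post-tax q = 172; per-unit burden on consumers = 10.
Market B: pre-tax p* = 27, q* = 43; post-tax q = 18; per-unit burden on consumers = 12.5.
Difference: 10 vs 12.5 → market B is larger by 2.5.

Market B, by 2.5.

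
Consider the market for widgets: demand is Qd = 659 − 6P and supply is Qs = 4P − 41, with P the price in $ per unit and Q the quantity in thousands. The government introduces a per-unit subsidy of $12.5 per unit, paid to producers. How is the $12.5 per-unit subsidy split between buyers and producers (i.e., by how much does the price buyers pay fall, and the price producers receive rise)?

Buyers gain $5 per unit; producers gain $7.5 per unit.

Without the subsidy, 659 − 6P = 4P − 41 gives 10P = 700, so P* = $70 and Q* = 239.
With a per-unit subsidy paid to producers, each receives P + 12.5 per unit sold, so supply becomes Qs = 4(P + 12.5) − 41.
Solving gives Q = 269 with buyers paying $65 and producers receiving $77.5 (the $12.5 wedge).
Gain to buyers: $5; to producers: $7.5. (They sum to $12.5.)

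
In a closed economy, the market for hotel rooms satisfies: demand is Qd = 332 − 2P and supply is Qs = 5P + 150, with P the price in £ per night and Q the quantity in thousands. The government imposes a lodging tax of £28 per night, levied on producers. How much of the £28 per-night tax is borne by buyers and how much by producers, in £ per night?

Buyers bear £20 per night; producers bear £8 per night.

Before the tax: set 332 − 2P = 5P + 150 → P* = £26, Q* = 280.
With the tax collected from producers, supply shifts: Qs = 5(P − 28) + 150.
New equilibrium: buyers pay £46, producers receive £18, Q = 240. (Wedge: Pb − Ps = 28.)
Burden on buyers: £20; on producers: £8. (They sum to £28.)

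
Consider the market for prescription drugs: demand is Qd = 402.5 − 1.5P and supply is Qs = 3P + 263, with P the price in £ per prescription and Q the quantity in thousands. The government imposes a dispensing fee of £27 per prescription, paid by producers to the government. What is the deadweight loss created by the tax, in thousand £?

Deadweight loss = £364.5 thousand.

Before the tax: set 402.5 − 1.5P = 3P + 263 → P* = £31, Q* = 356.
With the tax collected from producers, supply shifts: Qs = 3(P − 27) + 263.
New equilibrium: consumers pay £49, producers receive £22, Q = 329. (Wedge: Pb − Ps = 27.)
Quantity falls by |ΔQ| = |356 − 329| = 27.
DWL = ½ · t · |ΔQ| = ½ · 27 · 27 = £364.5.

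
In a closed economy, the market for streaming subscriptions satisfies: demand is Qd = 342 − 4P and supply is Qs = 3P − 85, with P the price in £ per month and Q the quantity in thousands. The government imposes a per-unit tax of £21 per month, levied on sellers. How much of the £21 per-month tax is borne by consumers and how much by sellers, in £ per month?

Without the tax, 342 − 4P = 3P − 85 gives 7P = 427, so P* = £61 and Q* = 98.
With the tax collected from sellers, supply shifts: Qs = 3(P − 21) − 85.
Solving gives Q = 62 with consumers paying £70 and sellers receiving £49 (the £21 wedge).
Burden on consumers: £9; on sellers: £12. (They sum to £21.)
The less price-elastic side of the market bears the larger share of a per-unit tax.

Consumers bear £9 per month; sellers bear £12 per month.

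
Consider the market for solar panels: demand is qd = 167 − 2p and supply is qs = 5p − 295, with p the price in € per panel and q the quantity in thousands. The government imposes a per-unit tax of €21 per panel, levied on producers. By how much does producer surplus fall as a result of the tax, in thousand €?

Before the tax: set 167 − 2p = 5p − 295 → p* = €66, q* = 35.
With the tax collected from producers, supply shifts: qs = 5(p − 21) − 295.
Solving gives q = 5 with buyers paying €81 and producers receiving €60 (the €21 wedge).
ΔPS is the trapezoid between Q = 5 and Q = 35 of height €6: ½ · (35 + 5) · 6 = €120.

Producer surplus falls by €120 thousand.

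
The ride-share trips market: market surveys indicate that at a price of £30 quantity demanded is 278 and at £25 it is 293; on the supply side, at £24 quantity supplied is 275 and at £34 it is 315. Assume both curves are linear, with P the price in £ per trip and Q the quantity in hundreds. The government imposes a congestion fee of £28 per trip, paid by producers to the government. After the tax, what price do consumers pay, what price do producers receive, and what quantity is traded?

Demand slope: (293 − 278)/(25 − 30) = -3, so Qd = 368 − 3P.
Supply slope: (315 − 275)/(34 − 24) = 4, so Qs = 4P + 179.
Without the tax, 368 − 3P = 4P + 179 gives 7P = 189, so P* = £27 and Q* = 287.
With the tax collected from producers, supply shifts: Qs = 4(P − 28) + 179.
Solving gives Q = 239 with consumers paying £43 and producers receiving £15 (the £28 wedge).

Consumers pay £43; producers receive £15; quantity = 239.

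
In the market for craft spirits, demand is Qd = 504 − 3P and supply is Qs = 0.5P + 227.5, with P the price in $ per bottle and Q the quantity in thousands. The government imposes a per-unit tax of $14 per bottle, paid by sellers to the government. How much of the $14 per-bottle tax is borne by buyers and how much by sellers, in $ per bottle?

Buyers bear $2 per bottle; sellers bear $12 per bottle.

Without the tax, 504 − 3P = 0.5P + 227.5 gives 3.5P = 276.5, so P* = $79 and Q* = 267.
With the tax collected from sellers, supply shifts: Qs = 0.5(P − 14) + 227.5.
Solving gives Q = 261 with buyers paying $81 and sellers receiving $67 (the $14 wedge).
Burden on buyers: $2; on sellers: $12. (They sum to $14.)
The less price-elastic side of the market bears the larger share of a per-unit tax.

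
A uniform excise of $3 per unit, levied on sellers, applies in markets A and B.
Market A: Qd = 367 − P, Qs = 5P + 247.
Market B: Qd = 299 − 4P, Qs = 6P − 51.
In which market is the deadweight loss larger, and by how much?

Market A: pre-tax P* = $20, Q* = 347; post-tax Q = 344.5; deadweight loss = $3.75.
Market B: pre-tax P* = $35, Q* = 159; post-tax Q = 151.8; deadweight loss = $10.8.
Difference: $3.75 vs $10.8 → market B is larger by $7.05.

Market B, by $7.05.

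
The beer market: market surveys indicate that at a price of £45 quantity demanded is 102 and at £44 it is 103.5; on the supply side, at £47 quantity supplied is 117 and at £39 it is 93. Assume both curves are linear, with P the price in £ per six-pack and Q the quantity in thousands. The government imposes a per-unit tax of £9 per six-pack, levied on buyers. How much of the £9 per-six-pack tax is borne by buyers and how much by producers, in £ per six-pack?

Demand slope: (103.5 − 102)/(44 − 45) = -1.5, so Qd = 169.5 − 1.5P.
Supply slope: (93 − 117)/(39 − 47) = 3, so Qs = 3P − 24.
Before the tax: set 169.5 − 1.5P = 3P − 24 → P* = £43, Q* = 105.
With the tax collected from buyers, demand (in seller-price terms) shifts: Qd = 169.5 − 1.5(P + 9).
New equilibrium: buyers pay £49, producers receive £40, Q = 96. (Wedge: Pb − Ps = 9.)
Burden on buyers: £6; on producers: £3. (They sum to £9.)

Buyers bear £6 per six-pack; producers bear £3 per six-pack.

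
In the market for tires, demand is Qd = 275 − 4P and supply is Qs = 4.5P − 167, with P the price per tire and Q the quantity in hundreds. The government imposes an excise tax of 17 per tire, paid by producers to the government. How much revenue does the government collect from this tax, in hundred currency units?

Tax revenue = 527 hundred.

Without the tax, 275 − 4P = 4.5P − 167 gives 8.5P = 442, so P* = 52 and Q* = 67.
With the tax collected from producers, supply shifts: Qs = 4.5(P − 17) − 167.
Solving gives Q = 31 with buyers paying 61 and producers receiving 44 (the 17 wedge).
Revenue = t · Q = 17 · 31 = 527.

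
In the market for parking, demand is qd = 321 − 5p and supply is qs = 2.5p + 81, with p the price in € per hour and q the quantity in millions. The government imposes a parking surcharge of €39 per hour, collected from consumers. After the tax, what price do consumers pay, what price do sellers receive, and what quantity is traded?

Consumers pay €45; sellers receive €6; quantity = 96.

Before the tax: set 321 − 5p = 2.5p + 81 → p* = €32, q* = 161.
With the tax collected from consumers, demand (in seller-price terms) shifts: qd = 321 − 5(p + 39).
New equilibrium: consumers pay €45, sellers receive €6, q = 96. (Wedge: pb − ps = 39.)
The less price-elastic side of the market bears the larger share of a per-unit tax.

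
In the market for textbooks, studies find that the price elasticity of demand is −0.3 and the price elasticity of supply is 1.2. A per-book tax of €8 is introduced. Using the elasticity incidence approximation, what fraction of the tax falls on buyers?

Buyers' share ≈ 0.8.

Incidence ratio: buyers' share ≈ εs / (εs + |εd|) = 1.2 / (1.2 + 0.3) = 0.8.
Supply is the more elastic side, so buyers bear the larger share.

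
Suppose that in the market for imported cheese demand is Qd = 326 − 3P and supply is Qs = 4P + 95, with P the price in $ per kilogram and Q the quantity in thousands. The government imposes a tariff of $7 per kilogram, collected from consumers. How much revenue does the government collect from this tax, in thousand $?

Before the tax: set 326 − 3P = 4P + 95 → P* = $33, Q* = 227.
With the tax collected from consumers, demand (in seller-price terms) shifts: Qd = 326 − 3(P + 7).
New equilibrium: consumers pay $37, suppliers receive $30, Q = 215. (Wedge: Pb − Ps = 7.)
Revenue = t · Q = 7 · 215 = $1505.

Tax revenue = $1505 thousand.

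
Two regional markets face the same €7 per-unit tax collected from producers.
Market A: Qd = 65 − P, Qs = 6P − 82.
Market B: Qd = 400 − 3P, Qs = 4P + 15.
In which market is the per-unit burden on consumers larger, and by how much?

Market A: pre-tax P* = €21, Q* = 44; post-tax Q = 38; per-unit burden on consumers = €6.
Market B: pre-tax P* = €55, Q* = 235; post-tax Q = 223; per-unit burden on consumers = €4.
Difference: €6 vs €4 → market A is larger by €2.

Market A, by €2.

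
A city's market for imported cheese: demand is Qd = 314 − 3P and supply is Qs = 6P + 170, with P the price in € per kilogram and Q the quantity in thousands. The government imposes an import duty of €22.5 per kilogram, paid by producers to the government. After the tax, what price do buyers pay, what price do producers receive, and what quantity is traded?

Before the tax: set 314 − 3P = 6P + 170 → P* = €16, Q* = 266.
With the tax collected from producers, supply shifts: Qs = 6(P − 22.5) + 170.
Solving gives Q = 221 with buyers paying €31 and producers receiving €8.5 (the €22.5 wedge).

Buyers pay €31; producers receive €8.5; quantity = 221.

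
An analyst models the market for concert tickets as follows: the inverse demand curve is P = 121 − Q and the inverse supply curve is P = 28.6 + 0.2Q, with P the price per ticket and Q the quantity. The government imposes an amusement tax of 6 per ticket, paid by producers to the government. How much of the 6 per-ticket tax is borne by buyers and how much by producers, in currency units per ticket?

Rewrite in direct form: Qd = 121 − P and Qs = 5P − 143.
Without the tax, 121 − P = 5P − 143 gives 6P = 264, so P* = 44 and Q* = 77.
With the tax collected from producers, supply shifts: Qs = 5(P − 6) − 143.
New equilibrium: buyers pay 49, producers receive 43, Q = 72. (Wedge: Pb − Ps = 6.)
Burden on buyers: 5; on producers: 1. (They sum to 6.)
The less price-elastic side of the market bears the larger share of a per-unit tax.

Buyers bear 5 per ticket; producers bear 1 per ticket.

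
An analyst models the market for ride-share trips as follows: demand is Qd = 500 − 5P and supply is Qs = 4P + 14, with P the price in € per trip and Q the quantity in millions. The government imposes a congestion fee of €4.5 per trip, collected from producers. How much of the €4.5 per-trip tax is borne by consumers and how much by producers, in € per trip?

Before the tax: set 500 − 5P = 4P + 14 → P* = €54, Q* = 230.
With the tax collected from producers, supply shifts: Qs = 4(P − 4.5) + 14.
Solving gives Q = 220 with consumers paying €56 and producers receiving €51.5 (the €4.5 wedge).
Burden on consumers: €2; on producers: €2.5. (They sum to €4.5.)

Consumers bear €2 per trip; producers bear €2.5 per trip.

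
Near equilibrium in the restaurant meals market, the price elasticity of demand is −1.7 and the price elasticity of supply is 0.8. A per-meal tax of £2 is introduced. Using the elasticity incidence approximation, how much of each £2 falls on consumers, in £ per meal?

Incidence ratio: consumers' share ≈ εs / (εs + |εd|) = 0.8 / (0.8 + 1.7) = 0.32.
So consumers bear ≈ 0.32 × £2 = £0.64; suppliers bear £1.36.

Consumers bear ≈ £0.64 per meal.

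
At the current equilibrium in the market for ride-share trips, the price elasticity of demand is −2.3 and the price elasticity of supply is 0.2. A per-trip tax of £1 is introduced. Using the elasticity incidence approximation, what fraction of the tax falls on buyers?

Buyers' share ≈ 0.08.

Incidence ratio: buyers' share ≈ εs / (εs + |εd|) = 0.2 / (0.2 + 2.3) = 0.08.
Supply is the less elastic side, so buyers bear the smaller share.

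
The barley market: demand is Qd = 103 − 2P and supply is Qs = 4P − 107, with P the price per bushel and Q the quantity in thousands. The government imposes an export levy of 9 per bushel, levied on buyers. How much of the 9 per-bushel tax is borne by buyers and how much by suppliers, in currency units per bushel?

Without the tax, 103 − 2P = 4P − 107 gives 6P = 210, so P* = 35 and Q* = 33.
With the tax collected from buyers, demand (in seller-price terms) shifts: Qd = 103 − 2(P + 9).
New equilibrium: buyers pay 41, suppliers receive 32, Q = 21. (Wedge: Pb − Ps = 9.)
Burden on buyers: 6; on suppliers: 3. (They sum to 9.)

Buyers bear 6 per bushel; suppliers bear 3 per bushel.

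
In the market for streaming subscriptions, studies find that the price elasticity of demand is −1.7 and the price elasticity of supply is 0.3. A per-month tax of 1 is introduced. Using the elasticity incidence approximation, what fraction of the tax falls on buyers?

Incidence ratio: buyers' share ≈ εs / (εs + |εd|) = 0.3 / (0.3 + 1.7) = 0.15.
Supply is the less elastic side, so buyers bear the smaller share.

Buyers' share ≈ 0.15.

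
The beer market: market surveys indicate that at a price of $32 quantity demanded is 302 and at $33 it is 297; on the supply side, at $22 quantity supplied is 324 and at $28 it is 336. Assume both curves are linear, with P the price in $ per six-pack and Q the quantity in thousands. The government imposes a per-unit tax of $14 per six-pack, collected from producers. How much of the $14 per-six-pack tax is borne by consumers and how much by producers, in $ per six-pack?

Demand slope: (297 − 302)/(33 − 32) = -5, so Qd = 462 − 5P.
Supply slope: (336 − 324)/(28 − 22) = 2, so Qs = 2P + 280.
Without the tax, 462 − 5P = 2P + 280 gives 7P = 182, so P* = $26 and Q* = 332.
With the tax collected from producers, supply shifts: Qs = 2(P − 14) + 280.
New equilibrium: consumers pay $30, producers receive $16, Q = 312. (Wedge: Pb − Ps = 14.)
Burden on consumers: $4; on producers: $10. (They sum to $14.)

Consumers bear $4 per six-pack; producers bear $10 per six-pack.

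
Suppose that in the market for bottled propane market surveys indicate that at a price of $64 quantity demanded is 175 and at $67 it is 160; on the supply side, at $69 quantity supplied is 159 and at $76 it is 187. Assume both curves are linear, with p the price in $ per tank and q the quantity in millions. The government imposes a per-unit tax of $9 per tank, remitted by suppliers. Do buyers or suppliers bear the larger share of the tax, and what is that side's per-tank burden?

Suppliers bear the larger share: $5 per tank.

Demand slope: (160 − 175)/(67 − 64) = -5, so qd = 495 − 5p.
Supply slope: (187 − 159)/(76 − 69) = 4, so qs = 4p − 117.
Before the tax: set 495 − 5p = 4p − 117 → p* = $68, q* = 155.
With the tax collected from suppliers, supply shifts: qs = 4(p − 9) − 117.
New equilibrium: buyers pay $72, suppliers receive $63, q = 135. (Wedge: pb − ps = 9.)
Per-tank burden: buyers $4, suppliers $5.
Suppliers take the larger share because supply is less price-elastic here (demand slope 5 vs supply slope 4).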